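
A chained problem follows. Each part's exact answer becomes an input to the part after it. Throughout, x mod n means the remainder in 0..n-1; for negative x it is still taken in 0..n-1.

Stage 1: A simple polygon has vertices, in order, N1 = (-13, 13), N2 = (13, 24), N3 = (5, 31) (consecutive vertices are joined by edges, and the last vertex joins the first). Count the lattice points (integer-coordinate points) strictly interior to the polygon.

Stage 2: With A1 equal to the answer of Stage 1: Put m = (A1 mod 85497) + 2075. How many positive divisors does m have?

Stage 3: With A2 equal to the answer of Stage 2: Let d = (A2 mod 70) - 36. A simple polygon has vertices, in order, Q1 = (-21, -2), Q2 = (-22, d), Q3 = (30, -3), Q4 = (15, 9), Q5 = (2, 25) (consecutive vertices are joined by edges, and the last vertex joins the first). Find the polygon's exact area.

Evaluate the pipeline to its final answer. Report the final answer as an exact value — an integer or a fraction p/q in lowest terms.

2847/2

Stage 1: cross terms: (-13*24 - 13*13)=-481, (13*31 - 5*24)=283, (5*13 - -13*31)=468; twice the area = |270| = 270; area = 135; boundary points = 1 + 1 + 18 = 20; strictly interior points = area - boundary/2 + 1 = 126; answer 126
Stage 2: A1 = 126; m = 2201; 2201 = 31 * 71; number of divisors = (1+1) * (1+1) = 4; answer 4
Stage 3: A2 = 4; d = -32; cross terms: (-21*-32 - -22*-2)=628, (-22*-3 - 30*-32)=1026, (30*9 - 15*-3)=315, (15*25 - 2*9)=357, (2*-2 - -21*25)=521; twice the area = |2847| = 2847; area = 2847/2; answer 2847/2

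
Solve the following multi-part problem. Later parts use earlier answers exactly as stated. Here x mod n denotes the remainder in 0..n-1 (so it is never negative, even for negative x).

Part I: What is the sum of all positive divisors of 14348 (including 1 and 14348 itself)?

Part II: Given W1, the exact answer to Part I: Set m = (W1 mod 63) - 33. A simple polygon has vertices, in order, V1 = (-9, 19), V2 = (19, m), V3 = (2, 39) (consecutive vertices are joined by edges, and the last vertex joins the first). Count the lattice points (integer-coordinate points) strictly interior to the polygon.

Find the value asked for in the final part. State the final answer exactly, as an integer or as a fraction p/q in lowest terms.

564

Part I: 14348 = 2^2 * 17 * 211; sigma = (1 + 2 + 4) * (1 + 17) * (1 + 211) = 7 * 18 * 212 = 26712; answer 26712
Part II: W1 = 26712; m = -33; cross terms: (-9*-33 - 19*19)=-64, (19*39 - 2*-33)=807, (2*19 - -9*39)=389; twice the area = |1132| = 1132; area = 566; boundary points = 4 + 1 + 1 = 6; strictly interior points = area - boundary/2 + 1 = 564; answer 564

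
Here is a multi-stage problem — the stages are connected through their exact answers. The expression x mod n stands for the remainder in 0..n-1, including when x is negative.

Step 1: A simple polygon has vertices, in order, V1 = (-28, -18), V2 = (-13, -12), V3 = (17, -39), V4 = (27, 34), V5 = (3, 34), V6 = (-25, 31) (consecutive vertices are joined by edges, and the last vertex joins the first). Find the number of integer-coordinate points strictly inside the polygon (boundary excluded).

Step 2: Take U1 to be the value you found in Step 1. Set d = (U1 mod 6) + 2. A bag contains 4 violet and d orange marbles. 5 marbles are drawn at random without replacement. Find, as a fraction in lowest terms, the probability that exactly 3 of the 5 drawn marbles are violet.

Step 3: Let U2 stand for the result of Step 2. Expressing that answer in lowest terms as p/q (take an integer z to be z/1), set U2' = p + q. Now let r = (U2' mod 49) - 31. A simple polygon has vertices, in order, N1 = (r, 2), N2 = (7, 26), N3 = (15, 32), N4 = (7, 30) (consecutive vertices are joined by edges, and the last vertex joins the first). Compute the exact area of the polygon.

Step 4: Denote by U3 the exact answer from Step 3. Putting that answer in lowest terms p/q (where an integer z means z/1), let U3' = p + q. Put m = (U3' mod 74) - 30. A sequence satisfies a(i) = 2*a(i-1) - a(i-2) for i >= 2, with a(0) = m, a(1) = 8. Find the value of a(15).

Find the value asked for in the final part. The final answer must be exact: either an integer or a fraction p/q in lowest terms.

190

Step 1: cross terms: (-28*-12 - -13*-18)=102, (-13*-39 - 17*-12)=711, (17*34 - 27*-39)=1631, (27*34 - 3*34)=816, (3*31 - -25*34)=943, (-25*-18 - -28*31)=1318; twice the area = |5521| = 5521; area = 5521/2; boundary points = 3 + 3 + 1 + 24 + 1 + 1 = 33; strictly interior points = area - boundary/2 + 1 = 2745; answer 2745
Step 2: U1 = 2745; d = 5; total draws C(9,5) = 126; favorable C(4,3)*C(5,2) = 40; P = 20/63; answer 20/63
Step 3: U2 = 20/63; threaded value p + q = 83; r = 3; cross terms: (3*26 - 7*2)=64, (7*32 - 15*26)=-166, (15*30 - 7*32)=226, (7*2 - 3*30)=-76; twice the area = |48| = 48; area = 24; answer 24
Step 4: U3 = 24; threaded value p + q = 25; m = -5; a(2) = 2*(8) - 1*(-5) = 21; iterating: a(2)=21, a(3)=34, a(4)=47, a(5)=60, a(6)=73, a(7)=86, a(8)=99, a(9)=112, a(10)=125, a(11)=138, a(12)=151, a(13)=164, a(14)=177, a(15)=190; answer 190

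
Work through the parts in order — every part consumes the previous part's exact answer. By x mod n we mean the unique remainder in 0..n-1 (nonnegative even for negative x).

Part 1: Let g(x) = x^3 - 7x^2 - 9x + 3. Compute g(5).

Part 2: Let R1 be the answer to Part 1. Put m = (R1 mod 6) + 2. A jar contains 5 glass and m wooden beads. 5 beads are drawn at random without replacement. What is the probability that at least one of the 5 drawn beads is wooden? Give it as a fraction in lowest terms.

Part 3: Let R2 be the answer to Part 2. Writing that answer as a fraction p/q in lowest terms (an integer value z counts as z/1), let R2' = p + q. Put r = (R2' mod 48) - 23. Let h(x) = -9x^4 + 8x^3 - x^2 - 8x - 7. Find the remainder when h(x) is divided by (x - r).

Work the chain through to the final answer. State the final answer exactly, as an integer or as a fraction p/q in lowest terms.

Part 1: 1*(5)^3 - 7*(5)^2 - 9*(5)^1 + 3 = (125) + (-175) + (-45) + (3) = -92; answer -92
Part 2: R1 = -92; m = 6; total draws C(11,5) = 462; complement C(5,5) = 1; favorable 462 - 1 = 461; P = 461/462; answer 461/462
Part 3: R2 = 461/462; threaded value p + q = 923; r = -12; remainder = value at the root: -9*(-12)^4 + 8*(-12)^3 - 1*(-12)^2 - 8*(-12)^1 - 7 = (-186624) + (-13824) + (-144) + (96) + (-7) = -200503; answer -200503

-200503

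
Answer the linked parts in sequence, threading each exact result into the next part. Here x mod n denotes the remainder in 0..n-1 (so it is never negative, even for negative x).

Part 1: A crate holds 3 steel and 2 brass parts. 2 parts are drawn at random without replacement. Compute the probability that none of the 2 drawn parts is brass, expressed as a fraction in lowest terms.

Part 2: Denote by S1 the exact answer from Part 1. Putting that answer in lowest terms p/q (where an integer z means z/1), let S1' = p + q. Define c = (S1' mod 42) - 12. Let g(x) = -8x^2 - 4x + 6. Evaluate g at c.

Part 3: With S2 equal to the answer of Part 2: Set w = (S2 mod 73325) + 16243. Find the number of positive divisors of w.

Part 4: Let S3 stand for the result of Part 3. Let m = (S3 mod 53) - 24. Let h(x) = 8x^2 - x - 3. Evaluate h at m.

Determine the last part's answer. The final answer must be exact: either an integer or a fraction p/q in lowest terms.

Part 1: total draws C(5,2) = 10; favorable C(3,2) = 3; P = 3/10; answer 3/10
Part 2: S1 = 3/10; threaded value p + q = 13; c = 1; -8*(1)^2 - 4*(1)^1 + 6 = (-8) + (-4) + (6) = -6; answer -6
Part 3: S2 = -6; w = 89562; 89562 = 2 * 3 * 11 * 23 * 59; number of divisors = (1+1) * (1+1) * (1+1) * (1+1) * (1+1) = 32; answer 32
Part 4: S3 = 32; m = 8; 8*(8)^2 - 1*(8)^1 - 3 = (512) + (-8) + (-3) = 501; answer 501

501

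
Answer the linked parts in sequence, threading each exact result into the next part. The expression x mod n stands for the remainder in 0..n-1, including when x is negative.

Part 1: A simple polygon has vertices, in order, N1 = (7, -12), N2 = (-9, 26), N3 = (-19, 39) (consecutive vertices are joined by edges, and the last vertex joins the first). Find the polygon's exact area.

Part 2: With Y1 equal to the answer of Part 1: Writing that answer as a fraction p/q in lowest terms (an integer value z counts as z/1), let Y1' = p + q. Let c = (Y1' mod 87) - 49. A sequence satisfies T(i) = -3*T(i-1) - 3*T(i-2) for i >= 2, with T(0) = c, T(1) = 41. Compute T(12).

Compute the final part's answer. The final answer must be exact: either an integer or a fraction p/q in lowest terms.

-35721

Part 1: cross terms: (7*26 - -9*-12)=74, (-9*39 - -19*26)=143, (-19*-12 - 7*39)=-45; twice the area = |172| = 172; area = 86; answer 86
Part 2: Y1 = 86; threaded value p + q = 87; c = -49; T(2) = -3*(41) - 3*(-49) = 24; iterating: T(2)=24, T(3)=-195, T(4)=513, T(5)=-954, T(6)=1323, T(7)=-1107, T(8)=-648, T(9)=5265, T(10)=-13851, T(11)=25758, T(12)=-35721; answer -35721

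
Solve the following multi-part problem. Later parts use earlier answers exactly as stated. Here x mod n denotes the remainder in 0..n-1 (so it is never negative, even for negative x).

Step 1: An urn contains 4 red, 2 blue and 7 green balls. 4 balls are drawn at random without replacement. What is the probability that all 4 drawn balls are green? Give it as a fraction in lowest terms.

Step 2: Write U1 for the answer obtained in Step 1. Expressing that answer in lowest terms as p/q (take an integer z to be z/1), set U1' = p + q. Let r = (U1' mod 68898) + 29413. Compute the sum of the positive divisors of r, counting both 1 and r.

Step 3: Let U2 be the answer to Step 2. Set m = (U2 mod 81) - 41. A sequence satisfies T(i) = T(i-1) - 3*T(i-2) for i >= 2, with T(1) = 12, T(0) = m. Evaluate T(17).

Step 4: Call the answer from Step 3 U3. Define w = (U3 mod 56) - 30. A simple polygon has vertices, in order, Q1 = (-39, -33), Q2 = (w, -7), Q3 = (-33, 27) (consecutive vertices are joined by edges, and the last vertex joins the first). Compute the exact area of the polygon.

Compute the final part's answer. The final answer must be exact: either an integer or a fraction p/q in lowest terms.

492

Step 1: total draws C(13,4) = 715; favorable C(7,4) = 35; P = 7/143; answer 7/143
Step 2: U1 = 7/143; threaded value p + q = 150; r = 29563; 29563 = 17 * 37 * 47; sigma = (1 + 17) * (1 + 37) * (1 + 47) = 18 * 38 * 48 = 32832; answer 32832
Step 3: U2 = 32832; m = -14; T(2) = 1*(12) - 3*(-14) = 54; iterating: T(2)=54, T(3)=18, T(4)=-144, T(5)=-198, T(6)=234, T(7)=828, T(8)=126, T(9)=-2358, T(10)=-2736, T(11)=4338, T(12)=12546, T(13)=-468, T(14)=-38106, T(15)=-36702, T(16)=77616, T(17)=187722; answer 187722
Step 4: U3 = 187722; w = -20; cross terms: (-39*-7 - -20*-33)=-387, (-20*27 - -33*-7)=-771, (-33*-33 - -39*27)=2142; twice the area = |984| = 984; area = 492; answer 492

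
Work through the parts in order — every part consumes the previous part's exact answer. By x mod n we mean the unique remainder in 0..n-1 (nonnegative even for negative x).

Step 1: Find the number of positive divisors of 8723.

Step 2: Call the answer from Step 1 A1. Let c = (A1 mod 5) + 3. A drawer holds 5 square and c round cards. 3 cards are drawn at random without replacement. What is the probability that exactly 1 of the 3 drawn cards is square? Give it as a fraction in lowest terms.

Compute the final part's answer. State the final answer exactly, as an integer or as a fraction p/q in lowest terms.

Step 1: 8723 = 11 * 13 * 61; number of divisors = (1+1) * (1+1) * (1+1) = 8; answer 8
Step 2: A1 = 8; c = 6; total draws C(11,3) = 165; favorable C(5,1)*C(6,2) = 75; P = 5/11; answer 5/11

5/11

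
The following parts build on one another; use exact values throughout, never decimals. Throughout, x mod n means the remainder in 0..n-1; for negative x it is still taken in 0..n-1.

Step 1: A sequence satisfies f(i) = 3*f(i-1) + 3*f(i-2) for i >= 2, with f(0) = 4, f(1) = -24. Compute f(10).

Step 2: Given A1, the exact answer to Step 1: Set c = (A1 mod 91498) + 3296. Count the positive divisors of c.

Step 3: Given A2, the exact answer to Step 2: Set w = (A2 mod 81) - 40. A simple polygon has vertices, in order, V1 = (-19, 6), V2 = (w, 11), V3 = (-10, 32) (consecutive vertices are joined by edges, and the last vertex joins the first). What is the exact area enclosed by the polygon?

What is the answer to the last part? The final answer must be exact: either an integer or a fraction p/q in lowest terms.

345/2

Step 1: f(2) = 3*(-24) + 3*(4) = -60; iterating: f(2)=-60, f(3)=-252, f(4)=-936, f(5)=-3564, f(6)=-13500, f(7)=-51192, f(8)=-194076, f(9)=-735804, f(10)=-2789640; answer -2789640
Step 2: A1 = -2789640; c = 50094; 50094 = 2 * 3^2 * 11^2 * 23; number of divisors = (1+1) * (2+1) * (2+1) * (1+1) = 36; answer 36
Step 3: A2 = 36; w = -4; cross terms: (-19*11 - -4*6)=-185, (-4*32 - -10*11)=-18, (-10*6 - -19*32)=548; twice the area = |345| = 345; area = 345/2; answer 345/2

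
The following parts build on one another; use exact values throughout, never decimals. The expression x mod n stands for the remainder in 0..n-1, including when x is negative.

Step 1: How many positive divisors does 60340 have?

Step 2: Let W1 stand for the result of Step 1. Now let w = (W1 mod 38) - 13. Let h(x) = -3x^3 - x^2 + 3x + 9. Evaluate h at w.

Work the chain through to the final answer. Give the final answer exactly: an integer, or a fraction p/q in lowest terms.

-4072

Step 1: 60340 = 2^2 * 5 * 7 * 431; number of divisors = (2+1) * (1+1) * (1+1) * (1+1) = 24; answer 24
Step 2: W1 = 24; w = 11; -3*(11)^3 - 1*(11)^2 + 3*(11)^1 + 9 = (-3993) + (-121) + (33) + (9) = -4072; answer -4072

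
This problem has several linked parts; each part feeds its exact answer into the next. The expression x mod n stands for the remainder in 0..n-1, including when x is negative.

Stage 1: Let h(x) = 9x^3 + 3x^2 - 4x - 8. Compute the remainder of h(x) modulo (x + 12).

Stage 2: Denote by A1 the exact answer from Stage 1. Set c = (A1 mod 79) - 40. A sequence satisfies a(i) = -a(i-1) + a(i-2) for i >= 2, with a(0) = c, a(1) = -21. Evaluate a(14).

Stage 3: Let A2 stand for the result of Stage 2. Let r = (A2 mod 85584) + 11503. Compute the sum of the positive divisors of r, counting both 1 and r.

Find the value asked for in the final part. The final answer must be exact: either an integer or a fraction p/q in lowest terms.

Stage 1: remainder = value at the root: 9*(-12)^3 + 3*(-12)^2 - 4*(-12)^1 - 8 = (-15552) + (432) + (48) + (-8) = -15080; answer -15080
Stage 2: A1 = -15080; c = -31; a(2) = -1*(-21) + 1*(-31) = -10; iterating: a(2)=-10, a(3)=-11, a(4)=1, a(5)=-12, a(6)=13, a(7)=-25, a(8)=38, a(9)=-63, a(10)=101, a(11)=-164, a(12)=265, a(13)=-429, a(14)=694; answer 694
Stage 3: A2 = 694; r = 12197; 12197 is prime, so its only divisors are 1 and 12197; sigma = 1 + 12197 = 12198; answer 12198

12198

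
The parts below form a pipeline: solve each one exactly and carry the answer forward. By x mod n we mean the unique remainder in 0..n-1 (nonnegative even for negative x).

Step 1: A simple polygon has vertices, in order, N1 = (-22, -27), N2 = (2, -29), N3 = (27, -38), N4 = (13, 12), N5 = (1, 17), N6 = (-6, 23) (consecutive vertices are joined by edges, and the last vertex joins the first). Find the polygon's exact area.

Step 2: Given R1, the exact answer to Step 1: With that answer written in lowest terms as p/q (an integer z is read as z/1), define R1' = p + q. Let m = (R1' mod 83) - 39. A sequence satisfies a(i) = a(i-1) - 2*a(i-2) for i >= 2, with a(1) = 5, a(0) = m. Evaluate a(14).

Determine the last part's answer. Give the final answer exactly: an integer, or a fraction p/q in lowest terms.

Step 1: cross terms: (-22*-29 - 2*-27)=692, (2*-38 - 27*-29)=707, (27*12 - 13*-38)=818, (13*17 - 1*12)=209, (1*23 - -6*17)=125, (-6*-27 - -22*23)=668; twice the area = |3219| = 3219; area = 3219/2; answer 3219/2
Step 2: R1 = 3219/2; threaded value p + q = 3221; m = 28; a(2) = 1*(5) - 2*(28) = -51; iterating: a(2)=-51, a(3)=-61, a(4)=41, a(5)=163, a(6)=81, a(7)=-245, a(8)=-407, a(9)=83, a(10)=897, a(11)=731, a(12)=-1063, a(13)=-2525, a(14)=-399; answer -399

-399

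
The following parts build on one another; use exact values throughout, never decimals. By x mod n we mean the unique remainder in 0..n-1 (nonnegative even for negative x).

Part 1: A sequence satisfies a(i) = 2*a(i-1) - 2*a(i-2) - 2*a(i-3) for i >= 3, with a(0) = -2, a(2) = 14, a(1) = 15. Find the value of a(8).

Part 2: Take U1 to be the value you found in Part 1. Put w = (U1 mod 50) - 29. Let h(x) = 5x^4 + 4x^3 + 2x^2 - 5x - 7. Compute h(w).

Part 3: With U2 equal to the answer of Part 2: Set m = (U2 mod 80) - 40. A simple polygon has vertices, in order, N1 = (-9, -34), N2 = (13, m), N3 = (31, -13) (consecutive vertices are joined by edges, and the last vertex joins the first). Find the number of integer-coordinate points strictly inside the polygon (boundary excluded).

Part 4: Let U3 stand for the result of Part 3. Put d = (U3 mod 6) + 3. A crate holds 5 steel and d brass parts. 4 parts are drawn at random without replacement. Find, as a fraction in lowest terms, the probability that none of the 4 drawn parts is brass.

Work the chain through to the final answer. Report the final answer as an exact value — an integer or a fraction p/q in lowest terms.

Part 1: a(3) = 2*(14) - 2*(15) - 2*(-2) = 2; iterating: a(3)=2, a(4)=-54, a(5)=-140, a(6)=-176, a(7)=36, a(8)=704; answer 704
Part 2: U1 = 704; w = -25; 5*(-25)^4 + 4*(-25)^3 + 2*(-25)^2 - 5*(-25)^1 - 7 = (1953125) + (-62500) + (1250) + (125) + (-7) = 1891993; answer 1891993
Part 3: U2 = 1891993; m = 33; cross terms: (-9*33 - 13*-34)=145, (13*-13 - 31*33)=-1192, (31*-34 - -9*-13)=-1171; twice the area = |-2218| = 2218; area = 1109; boundary points = 1 + 2 + 1 = 4; strictly interior points = area - boundary/2 + 1 = 1108; answer 1108
Part 4: U3 = 1108; d = 7; total draws C(12,4) = 495; favorable C(5,4) = 5; P = 1/99; answer 1/99

1/99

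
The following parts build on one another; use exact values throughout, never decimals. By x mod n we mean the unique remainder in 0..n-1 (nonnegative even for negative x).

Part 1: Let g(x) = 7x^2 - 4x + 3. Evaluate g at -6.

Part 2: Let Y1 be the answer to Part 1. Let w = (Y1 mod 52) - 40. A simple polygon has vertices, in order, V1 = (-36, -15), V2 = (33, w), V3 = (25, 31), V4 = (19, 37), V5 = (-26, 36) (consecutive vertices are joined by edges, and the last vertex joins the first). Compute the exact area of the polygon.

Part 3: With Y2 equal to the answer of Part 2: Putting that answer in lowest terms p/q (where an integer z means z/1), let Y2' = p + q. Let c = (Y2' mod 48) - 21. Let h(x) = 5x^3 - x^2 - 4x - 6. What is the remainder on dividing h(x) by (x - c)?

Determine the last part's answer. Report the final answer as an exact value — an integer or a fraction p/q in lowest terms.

20154

Part 1: 7*(-6)^2 - 4*(-6)^1 + 3 = (252) + (24) + (3) = 279; answer 279
Part 2: Y1 = 279; w = -21; cross terms: (-36*-21 - 33*-15)=1251, (33*31 - 25*-21)=1548, (25*37 - 19*31)=336, (19*36 - -26*37)=1646, (-26*-15 - -36*36)=1686; twice the area = |6467| = 6467; area = 6467/2; answer 6467/2
Part 3: Y2 = 6467/2; threaded value p + q = 6469; c = 16; remainder = value at the root: 5*(16)^3 - 1*(16)^2 - 4*(16)^1 - 6 = (20480) + (-256) + (-64) + (-6) = 20154; answer 20154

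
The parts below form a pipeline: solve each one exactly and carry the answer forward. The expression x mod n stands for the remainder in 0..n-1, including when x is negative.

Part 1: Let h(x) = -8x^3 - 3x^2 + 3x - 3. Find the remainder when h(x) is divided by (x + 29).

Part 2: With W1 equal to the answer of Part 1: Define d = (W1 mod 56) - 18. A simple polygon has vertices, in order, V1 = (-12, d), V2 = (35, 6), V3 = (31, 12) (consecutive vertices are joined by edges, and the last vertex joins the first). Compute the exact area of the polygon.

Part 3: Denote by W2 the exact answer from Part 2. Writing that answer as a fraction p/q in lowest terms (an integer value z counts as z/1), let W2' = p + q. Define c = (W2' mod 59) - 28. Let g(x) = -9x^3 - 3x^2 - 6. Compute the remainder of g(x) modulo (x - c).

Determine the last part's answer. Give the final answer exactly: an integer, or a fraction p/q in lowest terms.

8694

Part 1: remainder = value at the root: -8*(-29)^3 - 3*(-29)^2 + 3*(-29)^1 - 3 = (195112) + (-2523) + (-87) + (-3) = 192499; answer 192499
Part 2: W1 = 192499; d = 9; cross terms: (-12*6 - 35*9)=-387, (35*12 - 31*6)=234, (31*9 - -12*12)=423; twice the area = |270| = 270; area = 135; answer 135
Part 3: W2 = 135; threaded value p + q = 136; c = -10; remainder = value at the root: -9*(-10)^3 - 3*(-10)^2 - 6 = (9000) + (-300) + (-6) = 8694; answer 8694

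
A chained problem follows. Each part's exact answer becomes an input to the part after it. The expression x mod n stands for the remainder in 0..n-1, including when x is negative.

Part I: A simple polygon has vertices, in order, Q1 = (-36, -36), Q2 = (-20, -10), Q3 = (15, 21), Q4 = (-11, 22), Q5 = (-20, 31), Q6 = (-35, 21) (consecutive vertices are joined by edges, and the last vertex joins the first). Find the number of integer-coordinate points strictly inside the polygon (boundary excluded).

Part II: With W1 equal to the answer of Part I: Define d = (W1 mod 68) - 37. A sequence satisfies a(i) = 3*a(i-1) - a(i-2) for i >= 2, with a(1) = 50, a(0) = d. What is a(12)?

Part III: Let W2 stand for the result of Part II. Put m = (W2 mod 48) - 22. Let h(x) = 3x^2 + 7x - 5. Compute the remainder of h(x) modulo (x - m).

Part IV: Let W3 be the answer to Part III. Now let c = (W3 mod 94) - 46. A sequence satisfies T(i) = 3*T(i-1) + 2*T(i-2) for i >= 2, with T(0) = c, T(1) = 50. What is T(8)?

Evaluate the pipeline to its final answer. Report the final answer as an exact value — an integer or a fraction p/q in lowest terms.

Part I: cross terms: (-36*-10 - -20*-36)=-360, (-20*21 - 15*-10)=-270, (15*22 - -11*21)=561, (-11*31 - -20*22)=99, (-20*21 - -35*31)=665, (-35*-36 - -36*21)=2016; twice the area = |2711| = 2711; area = 2711/2; boundary points = 2 + 1 + 1 + 9 + 5 + 1 = 19; strictly interior points = area - boundary/2 + 1 = 1347; answer 1347
Part II: W1 = 1347; d = 18; a(2) = 3*(50) - 1*(18) = 132; iterating: a(2)=132, a(3)=346, a(4)=906, a(5)=2372, a(6)=6210, a(7)=16258, a(8)=42564, a(9)=111434, a(10)=291738, a(11)=763780, a(12)=1999602; answer 1999602
Part III: W2 = 1999602; m = -4; remainder = value at the root: 3*(-4)^2 + 7*(-4)^1 - 5 = (48) + (-28) + (-5) = 15; answer 15
Part IV: W3 = 15; c = -31; T(2) = 3*(50) + 2*(-31) = 88; iterating: T(2)=88, T(3)=364, T(4)=1268, T(5)=4532, T(6)=16132, T(7)=57460, T(8)=204644; answer 204644

204644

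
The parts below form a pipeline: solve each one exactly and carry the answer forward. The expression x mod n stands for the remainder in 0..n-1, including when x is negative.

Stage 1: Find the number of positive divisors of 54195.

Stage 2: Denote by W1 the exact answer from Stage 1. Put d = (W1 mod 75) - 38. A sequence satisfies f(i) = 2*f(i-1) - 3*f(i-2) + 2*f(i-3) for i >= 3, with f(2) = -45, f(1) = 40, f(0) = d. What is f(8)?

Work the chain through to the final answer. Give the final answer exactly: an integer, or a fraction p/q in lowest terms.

Stage 1: 54195 = 3 * 5 * 3613; number of divisors = (1+1) * (1+1) * (1+1) = 8; answer 8
Stage 2: W1 = 8; d = -30; f(3) = 2*(-45) - 3*(40) + 2*(-30) = -270; iterating: f(3)=-270, f(4)=-325, f(5)=70, f(6)=575, f(7)=290, f(8)=-1005; answer -1005

-1005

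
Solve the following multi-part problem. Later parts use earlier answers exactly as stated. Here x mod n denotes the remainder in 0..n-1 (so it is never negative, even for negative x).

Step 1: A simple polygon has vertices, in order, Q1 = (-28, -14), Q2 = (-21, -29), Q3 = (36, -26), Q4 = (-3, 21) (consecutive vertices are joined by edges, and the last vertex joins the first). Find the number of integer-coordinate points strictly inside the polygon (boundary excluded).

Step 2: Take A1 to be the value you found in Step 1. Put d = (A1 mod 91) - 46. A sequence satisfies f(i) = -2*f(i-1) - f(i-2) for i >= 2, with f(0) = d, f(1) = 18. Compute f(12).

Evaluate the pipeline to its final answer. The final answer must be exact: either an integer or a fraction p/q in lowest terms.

Step 1: cross terms: (-28*-29 - -21*-14)=518, (-21*-26 - 36*-29)=1590, (36*21 - -3*-26)=678, (-3*-14 - -28*21)=630; twice the area = |3416| = 3416; area = 1708; boundary points = 1 + 3 + 1 + 5 = 10; strictly interior points = area - boundary/2 + 1 = 1704; answer 1704
Step 2: A1 = 1704; d = 20; f(2) = -2*(18) - 1*(20) = -56; iterating: f(2)=-56, f(3)=94, f(4)=-132, f(5)=170, f(6)=-208, f(7)=246, f(8)=-284, f(9)=322, f(10)=-360, f(11)=398, f(12)=-436; answer -436

-436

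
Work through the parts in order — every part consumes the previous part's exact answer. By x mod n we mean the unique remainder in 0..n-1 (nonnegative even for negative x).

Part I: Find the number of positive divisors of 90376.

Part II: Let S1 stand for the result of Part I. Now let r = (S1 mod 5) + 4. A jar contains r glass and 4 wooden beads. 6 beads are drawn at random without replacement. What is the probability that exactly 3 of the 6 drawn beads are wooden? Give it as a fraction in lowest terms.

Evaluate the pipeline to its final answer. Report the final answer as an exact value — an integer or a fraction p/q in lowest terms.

8/21

Part I: 90376 = 2^3 * 11 * 13 * 79; number of divisors = (3+1) * (1+1) * (1+1) * (1+1) = 32; answer 32
Part II: S1 = 32; r = 6; total draws C(10,6) = 210; favorable C(4,3)*C(6,3) = 80; P = 8/21; answer 8/21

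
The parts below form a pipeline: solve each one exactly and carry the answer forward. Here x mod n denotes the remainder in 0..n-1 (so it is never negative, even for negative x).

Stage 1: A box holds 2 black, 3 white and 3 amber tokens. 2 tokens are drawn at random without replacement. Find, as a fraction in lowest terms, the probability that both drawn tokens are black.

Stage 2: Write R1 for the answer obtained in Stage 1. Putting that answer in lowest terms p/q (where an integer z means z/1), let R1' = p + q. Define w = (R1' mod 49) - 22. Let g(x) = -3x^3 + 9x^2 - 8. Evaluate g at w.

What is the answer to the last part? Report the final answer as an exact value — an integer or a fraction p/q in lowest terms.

Stage 1: total draws C(8,2) = 28; favorable C(2,2) = 1; P = 1/28; answer 1/28
Stage 2: R1 = 1/28; threaded value p + q = 29; w = 7; -3*(7)^3 + 9*(7)^2 - 8 = (-1029) + (441) + (-8) = -596; answer -596

-596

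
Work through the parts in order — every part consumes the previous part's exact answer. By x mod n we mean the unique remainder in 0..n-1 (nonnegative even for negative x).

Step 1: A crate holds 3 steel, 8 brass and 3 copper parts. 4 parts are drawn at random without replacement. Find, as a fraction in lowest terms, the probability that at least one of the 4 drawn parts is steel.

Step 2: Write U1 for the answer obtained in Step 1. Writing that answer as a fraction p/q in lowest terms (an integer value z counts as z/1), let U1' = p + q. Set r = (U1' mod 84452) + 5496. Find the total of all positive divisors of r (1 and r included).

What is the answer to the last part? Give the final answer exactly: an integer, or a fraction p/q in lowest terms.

10974

Step 1: total draws C(14,4) = 1001; complement C(11,4) = 330; favorable 1001 - 330 = 671; P = 61/91; answer 61/91
Step 2: U1 = 61/91; threaded value p + q = 152; r = 5648; 5648 = 2^4 * 353; sigma = (1 + 2 + 4 + 8 + 16) * (1 + 353) = 31 * 354 = 10974; answer 10974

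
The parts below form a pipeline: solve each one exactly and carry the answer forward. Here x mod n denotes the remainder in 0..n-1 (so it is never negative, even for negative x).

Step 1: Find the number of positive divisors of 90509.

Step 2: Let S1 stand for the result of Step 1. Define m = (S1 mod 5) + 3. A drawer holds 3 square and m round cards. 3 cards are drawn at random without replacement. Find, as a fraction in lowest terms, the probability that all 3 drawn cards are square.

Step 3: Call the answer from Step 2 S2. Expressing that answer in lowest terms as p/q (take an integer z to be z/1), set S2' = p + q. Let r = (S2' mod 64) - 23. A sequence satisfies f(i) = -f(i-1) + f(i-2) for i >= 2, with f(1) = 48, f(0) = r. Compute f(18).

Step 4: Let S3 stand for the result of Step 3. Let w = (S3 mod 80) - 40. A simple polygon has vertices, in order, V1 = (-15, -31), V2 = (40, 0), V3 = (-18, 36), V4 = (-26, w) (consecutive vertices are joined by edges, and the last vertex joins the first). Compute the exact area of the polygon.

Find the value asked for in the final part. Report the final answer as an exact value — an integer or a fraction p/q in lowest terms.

2232

Step 1: 90509 = 29 * 3121; number of divisors = (1+1) * (1+1) = 4; answer 4
Step 2: S1 = 4; m = 7; total draws C(10,3) = 120; favorable C(3,3) = 1; P = 1/120; answer 1/120
Step 3: S2 = 1/120; threaded value p + q = 121; r = 34; f(2) = -1*(48) + 1*(34) = -14; iterating: f(2)=-14, f(3)=62, f(4)=-76, f(5)=138, f(6)=-214, f(7)=352, f(8)=-566, f(9)=918, f(10)=-1484, f(11)=2402, f(12)=-3886, f(13)=6288, f(14)=-10174, f(15)=16462, f(16)=-26636, f(17)=43098, f(18)=-69734; answer -69734
Step 4: S3 = -69734; w = -14; cross terms: (-15*0 - 40*-31)=1240, (40*36 - -18*0)=1440, (-18*-14 - -26*36)=1188, (-26*-31 - -15*-14)=596; twice the area = |4464| = 4464; area = 2232; answer 2232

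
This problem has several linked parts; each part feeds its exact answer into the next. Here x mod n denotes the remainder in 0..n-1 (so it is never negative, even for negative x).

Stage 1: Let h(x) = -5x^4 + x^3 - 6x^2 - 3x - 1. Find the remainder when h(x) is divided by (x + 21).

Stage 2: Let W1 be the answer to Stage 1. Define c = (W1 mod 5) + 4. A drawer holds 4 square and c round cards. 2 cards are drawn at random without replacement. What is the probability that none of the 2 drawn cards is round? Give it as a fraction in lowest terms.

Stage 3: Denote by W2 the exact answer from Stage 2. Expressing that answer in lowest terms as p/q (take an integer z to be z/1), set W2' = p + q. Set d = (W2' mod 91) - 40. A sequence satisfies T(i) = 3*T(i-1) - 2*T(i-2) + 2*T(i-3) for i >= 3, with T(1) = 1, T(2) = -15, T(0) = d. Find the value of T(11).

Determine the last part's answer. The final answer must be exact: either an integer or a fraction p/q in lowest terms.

-148545

Stage 1: remainder = value at the root: -5*(-21)^4 + 1*(-21)^3 - 6*(-21)^2 - 3*(-21)^1 - 1 = (-972405) + (-9261) + (-2646) + (63) + (-1) = -984250; answer -984250
Stage 2: W1 = -984250; c = 4; total draws C(8,2) = 28; favorable C(4,2) = 6; P = 3/14; answer 3/14
Stage 3: W2 = 3/14; threaded value p + q = 17; d = -23; T(3) = 3*(-15) - 2*(1) + 2*(-23) = -93; iterating: T(3)=-93, T(4)=-247, T(5)=-585, T(6)=-1447, T(7)=-3665, T(8)=-9271, T(9)=-23377, T(10)=-58919, T(11)=-148545; answer -148545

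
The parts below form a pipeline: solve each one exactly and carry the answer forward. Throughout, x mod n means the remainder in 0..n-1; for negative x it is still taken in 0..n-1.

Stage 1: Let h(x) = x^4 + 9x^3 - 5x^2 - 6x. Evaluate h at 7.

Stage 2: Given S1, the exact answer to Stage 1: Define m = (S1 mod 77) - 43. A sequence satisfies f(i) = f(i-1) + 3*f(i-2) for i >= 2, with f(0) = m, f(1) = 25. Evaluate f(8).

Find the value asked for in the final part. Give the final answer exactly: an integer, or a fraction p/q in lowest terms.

5134

Stage 1: 1*(7)^4 + 9*(7)^3 - 5*(7)^2 - 6*(7)^1 = (2401) + (3087) + (-245) + (-42) = 5201; answer 5201
Stage 2: S1 = 5201; m = -1; f(2) = 1*(25) + 3*(-1) = 22; iterating: f(2)=22, f(3)=97, f(4)=163, f(5)=454, f(6)=943, f(7)=2305, f(8)=5134; answer 5134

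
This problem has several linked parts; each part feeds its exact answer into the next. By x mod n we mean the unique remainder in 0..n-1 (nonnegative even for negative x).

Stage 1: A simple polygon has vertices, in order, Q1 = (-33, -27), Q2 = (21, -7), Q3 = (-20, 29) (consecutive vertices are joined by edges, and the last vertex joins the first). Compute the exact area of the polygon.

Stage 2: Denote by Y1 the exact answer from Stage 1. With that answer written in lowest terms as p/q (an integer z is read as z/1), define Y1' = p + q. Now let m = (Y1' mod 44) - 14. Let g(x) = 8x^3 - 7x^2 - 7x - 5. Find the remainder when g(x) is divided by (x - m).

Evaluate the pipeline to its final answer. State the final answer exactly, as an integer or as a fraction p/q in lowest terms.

785

Stage 1: cross terms: (-33*-7 - 21*-27)=798, (21*29 - -20*-7)=469, (-20*-27 - -33*29)=1497; twice the area = |2764| = 2764; area = 1382; answer 1382
Stage 2: Y1 = 1382; threaded value p + q = 1383; m = 5; remainder = value at the root: 8*(5)^3 - 7*(5)^2 - 7*(5)^1 - 5 = (1000) + (-175) + (-35) + (-5) = 785; answer 785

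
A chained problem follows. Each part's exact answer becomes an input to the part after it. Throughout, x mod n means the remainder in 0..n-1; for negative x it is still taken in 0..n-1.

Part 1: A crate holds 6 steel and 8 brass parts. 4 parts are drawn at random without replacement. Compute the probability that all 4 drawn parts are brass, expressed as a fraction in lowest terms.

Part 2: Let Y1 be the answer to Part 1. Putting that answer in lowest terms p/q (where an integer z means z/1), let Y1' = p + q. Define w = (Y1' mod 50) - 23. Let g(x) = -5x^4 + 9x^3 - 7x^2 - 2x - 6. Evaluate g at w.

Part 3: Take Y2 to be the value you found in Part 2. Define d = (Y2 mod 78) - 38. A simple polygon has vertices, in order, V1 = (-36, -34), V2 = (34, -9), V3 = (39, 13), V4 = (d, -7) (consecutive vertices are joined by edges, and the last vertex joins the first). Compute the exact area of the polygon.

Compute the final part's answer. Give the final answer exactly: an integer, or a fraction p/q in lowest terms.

1673

Part 1: total draws C(14,4) = 1001; favorable C(8,4) = 70; P = 10/143; answer 10/143
Part 2: Y1 = 10/143; threaded value p + q = 153; w = -20; -5*(-20)^4 + 9*(-20)^3 - 7*(-20)^2 - 2*(-20)^1 - 6 = (-800000) + (-72000) + (-2800) + (40) + (-6) = -874766; answer -874766
Part 3: Y2 = -874766; d = -34; cross terms: (-36*-9 - 34*-34)=1480, (34*13 - 39*-9)=793, (39*-7 - -34*13)=169, (-34*-34 - -36*-7)=904; twice the area = |3346| = 3346; area = 1673; answer 1673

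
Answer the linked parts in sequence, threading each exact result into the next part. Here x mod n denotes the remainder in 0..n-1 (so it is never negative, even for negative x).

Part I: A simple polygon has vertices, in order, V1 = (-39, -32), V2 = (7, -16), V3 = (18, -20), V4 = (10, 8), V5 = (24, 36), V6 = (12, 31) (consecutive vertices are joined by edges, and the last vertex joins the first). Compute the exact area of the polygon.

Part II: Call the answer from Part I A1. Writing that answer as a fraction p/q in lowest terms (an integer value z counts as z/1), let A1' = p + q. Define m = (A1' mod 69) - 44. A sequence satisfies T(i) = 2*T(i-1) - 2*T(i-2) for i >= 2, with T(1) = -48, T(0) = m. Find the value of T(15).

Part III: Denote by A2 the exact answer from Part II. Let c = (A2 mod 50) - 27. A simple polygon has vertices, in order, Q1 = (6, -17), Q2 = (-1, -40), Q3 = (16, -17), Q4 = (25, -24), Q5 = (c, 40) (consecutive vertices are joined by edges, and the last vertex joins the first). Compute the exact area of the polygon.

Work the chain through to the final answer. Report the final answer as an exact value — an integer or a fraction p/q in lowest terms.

611

Part I: cross terms: (-39*-16 - 7*-32)=848, (7*-20 - 18*-16)=148, (18*8 - 10*-20)=344, (10*36 - 24*8)=168, (24*31 - 12*36)=312, (12*-32 - -39*31)=825; twice the area = |2645| = 2645; area = 2645/2; answer 2645/2
Part II: A1 = 2645/2; threaded value p + q = 2647; m = -19; T(2) = 2*(-48) - 2*(-19) = -58; iterating: T(2)=-58, T(3)=-20, T(4)=76, T(5)=192, T(6)=232, T(7)=80, T(8)=-304, T(9)=-768, T(10)=-928, T(11)=-320, T(12)=1216, T(13)=3072, T(14)=3712, T(15)=1280; answer 1280
Part III: A2 = 1280; c = 3; cross terms: (6*-40 - -1*-17)=-257, (-1*-17 - 16*-40)=657, (16*-24 - 25*-17)=41, (25*40 - 3*-24)=1072, (3*-17 - 6*40)=-291; twice the area = |1222| = 1222; area = 611; answer 611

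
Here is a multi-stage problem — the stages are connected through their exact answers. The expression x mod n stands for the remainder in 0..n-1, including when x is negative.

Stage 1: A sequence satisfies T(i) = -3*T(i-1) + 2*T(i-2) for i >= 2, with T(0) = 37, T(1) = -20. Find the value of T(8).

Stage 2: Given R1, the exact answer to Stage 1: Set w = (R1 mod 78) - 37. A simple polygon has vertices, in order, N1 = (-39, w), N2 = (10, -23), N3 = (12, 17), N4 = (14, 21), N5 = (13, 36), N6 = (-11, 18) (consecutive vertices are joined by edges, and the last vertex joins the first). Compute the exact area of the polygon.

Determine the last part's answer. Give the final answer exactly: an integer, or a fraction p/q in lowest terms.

2731/2

Stage 1: T(2) = -3*(-20) + 2*(37) = 134; iterating: T(2)=134, T(3)=-442, T(4)=1594, T(5)=-5666, T(6)=20186, T(7)=-71890, T(8)=256042; answer 256042
Stage 2: R1 = 256042; w = 9; cross terms: (-39*-23 - 10*9)=807, (10*17 - 12*-23)=446, (12*21 - 14*17)=14, (14*36 - 13*21)=231, (13*18 - -11*36)=630, (-11*9 - -39*18)=603; twice the area = |2731| = 2731; area = 2731/2; answer 2731/2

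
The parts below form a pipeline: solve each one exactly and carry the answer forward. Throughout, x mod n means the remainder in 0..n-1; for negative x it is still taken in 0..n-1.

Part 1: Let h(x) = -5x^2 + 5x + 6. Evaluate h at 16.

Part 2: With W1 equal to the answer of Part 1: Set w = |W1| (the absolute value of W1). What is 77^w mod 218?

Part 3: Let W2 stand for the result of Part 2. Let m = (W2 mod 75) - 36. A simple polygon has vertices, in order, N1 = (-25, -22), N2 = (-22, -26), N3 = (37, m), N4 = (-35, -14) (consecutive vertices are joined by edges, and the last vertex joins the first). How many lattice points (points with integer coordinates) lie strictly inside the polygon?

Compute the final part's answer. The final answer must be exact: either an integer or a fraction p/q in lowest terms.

Part 1: -5*(16)^2 + 5*(16)^1 + 6 = (-1280) + (80) + (6) = -1194; answer -1194
Part 2: W1 = -1194; w = 1194; squarings mod 218: 77^1=77, 77^2=43, 77^4=105, 77^8=125, 77^16=147, 77^32=27, 77^64=75, 77^128=175, 77^256=105, 77^512=125, 77^1024=147; 77^1194 = 77^2 * 77^8 * 77^32 * 77^128 * 77^1024 = 155 (mod 218); answer 155
Part 3: W2 = 155; m = -31; cross terms: (-25*-26 - -22*-22)=166, (-22*-31 - 37*-26)=1644, (37*-14 - -35*-31)=-1603, (-35*-22 - -25*-14)=420; twice the area = |627| = 627; area = 627/2; boundary points = 1 + 1 + 1 + 2 = 5; strictly interior points = area - boundary/2 + 1 = 312; answer 312

312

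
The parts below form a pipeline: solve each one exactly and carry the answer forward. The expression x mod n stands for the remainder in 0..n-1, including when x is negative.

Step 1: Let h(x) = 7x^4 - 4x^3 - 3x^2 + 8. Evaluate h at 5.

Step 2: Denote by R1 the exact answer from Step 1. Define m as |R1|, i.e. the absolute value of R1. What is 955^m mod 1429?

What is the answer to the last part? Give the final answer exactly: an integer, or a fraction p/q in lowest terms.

1

Step 1: 7*(5)^4 - 4*(5)^3 - 3*(5)^2 + 8 = (4375) + (-500) + (-75) + (8) = 3808; answer 3808
Step 2: R1 = 3808; m = 3808; squarings mod 1429: 955^1=955, 955^2=323, 955^4=12, 955^8=144, 955^16=730, 955^32=1312, 955^64=828, 955^128=1093, 955^256=5, 955^512=25, 955^1024=625, 955^2048=508; 955^3808 = 955^32 * 955^64 * 955^128 * 955^512 * 955^1024 * 955^2048 = 1 (mod 1429); answer 1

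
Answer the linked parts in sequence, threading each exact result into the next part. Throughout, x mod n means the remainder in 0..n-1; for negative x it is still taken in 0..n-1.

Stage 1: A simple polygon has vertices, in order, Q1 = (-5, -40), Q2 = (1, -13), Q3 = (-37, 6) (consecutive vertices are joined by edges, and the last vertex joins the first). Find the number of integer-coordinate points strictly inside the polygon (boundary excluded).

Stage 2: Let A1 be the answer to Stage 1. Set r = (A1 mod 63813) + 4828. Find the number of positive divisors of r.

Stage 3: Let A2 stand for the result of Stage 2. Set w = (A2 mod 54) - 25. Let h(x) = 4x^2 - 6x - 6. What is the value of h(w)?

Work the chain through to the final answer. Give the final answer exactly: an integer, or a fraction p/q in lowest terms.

2248

Stage 1: cross terms: (-5*-13 - 1*-40)=105, (1*6 - -37*-13)=-475, (-37*-40 - -5*6)=1510; twice the area = |1140| = 1140; area = 570; boundary points = 3 + 19 + 2 = 24; strictly interior points = area - boundary/2 + 1 = 559; answer 559
Stage 2: A1 = 559; r = 5387; 5387 is prime, so its only divisors are 1 and 5387; count = 2; answer 2
Stage 3: A2 = 2; w = -23; 4*(-23)^2 - 6*(-23)^1 - 6 = (2116) + (138) + (-6) = 2248; answer 2248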